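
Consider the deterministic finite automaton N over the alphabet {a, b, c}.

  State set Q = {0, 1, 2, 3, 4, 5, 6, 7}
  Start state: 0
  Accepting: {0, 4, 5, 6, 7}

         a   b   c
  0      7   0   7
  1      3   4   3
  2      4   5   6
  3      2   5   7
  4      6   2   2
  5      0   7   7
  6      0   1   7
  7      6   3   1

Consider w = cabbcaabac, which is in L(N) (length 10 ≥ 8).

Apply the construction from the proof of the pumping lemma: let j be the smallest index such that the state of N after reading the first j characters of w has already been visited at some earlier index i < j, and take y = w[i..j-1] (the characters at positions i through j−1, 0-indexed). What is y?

ca

State sequence: 0 -c-> 7 -a-> 6 -b-> 1 -b-> 4 -c-> 2 -a-> 4 -a-> 6 -b-> 1 -a-> 3 -c-> 7
First repeat at step 6: 4 was already visited.

So i = 4, j = 6, giving x = w[0:4] = cabb, y = w[4:6] = ca, z = w[6:10] = abac.
Check: |xy| = 6 ≤ 8 and |y| = 2 ≥ 1. Reading y takes N from 4 back to 4, so every xyⁱz is accepted.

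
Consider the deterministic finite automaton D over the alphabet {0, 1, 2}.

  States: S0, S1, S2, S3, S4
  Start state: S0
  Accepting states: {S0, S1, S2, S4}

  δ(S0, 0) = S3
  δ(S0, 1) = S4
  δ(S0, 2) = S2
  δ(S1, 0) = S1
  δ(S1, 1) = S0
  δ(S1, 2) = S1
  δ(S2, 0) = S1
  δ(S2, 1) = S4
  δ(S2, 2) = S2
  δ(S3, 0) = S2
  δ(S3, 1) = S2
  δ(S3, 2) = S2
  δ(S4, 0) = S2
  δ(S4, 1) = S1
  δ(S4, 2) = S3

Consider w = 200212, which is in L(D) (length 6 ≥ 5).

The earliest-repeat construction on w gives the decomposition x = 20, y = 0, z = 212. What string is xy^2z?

2000212

xy^2z = 20·0·0·212 = 2000212.
Reading y = 0 takes D from S1 back to S1, so after x·y·y the machine is still in S1, and z then leads to the accepting state S2. Hence 2000212 ∈ L(D).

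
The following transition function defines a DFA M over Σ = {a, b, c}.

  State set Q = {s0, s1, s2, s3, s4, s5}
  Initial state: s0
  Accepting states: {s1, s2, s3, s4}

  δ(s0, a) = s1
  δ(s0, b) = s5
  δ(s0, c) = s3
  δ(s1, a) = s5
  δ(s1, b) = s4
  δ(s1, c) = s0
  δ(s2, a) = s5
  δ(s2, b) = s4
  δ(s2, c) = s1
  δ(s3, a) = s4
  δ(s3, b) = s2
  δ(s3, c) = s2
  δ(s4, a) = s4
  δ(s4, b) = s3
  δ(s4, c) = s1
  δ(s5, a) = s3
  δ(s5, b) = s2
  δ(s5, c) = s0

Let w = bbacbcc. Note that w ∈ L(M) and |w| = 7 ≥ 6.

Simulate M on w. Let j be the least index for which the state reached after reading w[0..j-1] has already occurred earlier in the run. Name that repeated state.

State sequence: s0 -b-> s5 -b-> s2 -a-> s5 -c-> s0 -b-> s5 -c-> s0 -c-> s3
First repeat at step 3: s5 was already visited.

The earliest repeat is at step j = 3: M is in s5, which it already visited at step i = 1.

s5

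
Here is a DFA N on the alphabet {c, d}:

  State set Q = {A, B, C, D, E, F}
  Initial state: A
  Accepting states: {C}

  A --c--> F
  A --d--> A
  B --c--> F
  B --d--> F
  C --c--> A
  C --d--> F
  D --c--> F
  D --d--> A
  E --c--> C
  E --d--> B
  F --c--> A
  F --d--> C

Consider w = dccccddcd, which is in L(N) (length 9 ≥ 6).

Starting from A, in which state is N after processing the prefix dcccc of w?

A

Run of N on the first 5 characters of w = d c c c c:
  step 0: A  (start)
  step 1: A  (read d: A→A)
  step 2: F  (read c: A→F)
  step 3: A  (read c: F→A)
  step 4: F  (read c: A→F)
  step 5: A  (read c: F→A)

After reading 5 characters, N is in state A.
(This kind of state-tracing is the core of the pumping-lemma construction: with 6 states, pigeonhole forces a repeat within the first 6 steps.)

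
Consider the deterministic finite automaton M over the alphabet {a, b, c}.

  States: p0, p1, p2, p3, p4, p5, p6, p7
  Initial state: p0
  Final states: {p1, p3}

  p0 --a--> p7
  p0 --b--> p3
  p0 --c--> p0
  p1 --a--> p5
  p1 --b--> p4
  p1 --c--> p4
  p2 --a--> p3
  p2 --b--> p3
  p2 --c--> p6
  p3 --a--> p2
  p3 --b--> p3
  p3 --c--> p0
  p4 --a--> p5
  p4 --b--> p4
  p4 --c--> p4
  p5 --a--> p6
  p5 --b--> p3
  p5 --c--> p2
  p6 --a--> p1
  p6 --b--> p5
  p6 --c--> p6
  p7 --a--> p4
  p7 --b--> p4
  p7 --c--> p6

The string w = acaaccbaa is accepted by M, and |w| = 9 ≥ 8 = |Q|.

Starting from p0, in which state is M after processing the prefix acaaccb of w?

State sequence: p0 -a-> p7 -c-> p6 -a-> p1 -a-> p5 -c-> p2 -c-> p6 -b-> p5

After reading 7 characters, M is in state p5.
(This kind of state-tracing is the core of the pumping-lemma construction: with 8 states, pigeonhole forces a repeat within the first 8 steps.)

p5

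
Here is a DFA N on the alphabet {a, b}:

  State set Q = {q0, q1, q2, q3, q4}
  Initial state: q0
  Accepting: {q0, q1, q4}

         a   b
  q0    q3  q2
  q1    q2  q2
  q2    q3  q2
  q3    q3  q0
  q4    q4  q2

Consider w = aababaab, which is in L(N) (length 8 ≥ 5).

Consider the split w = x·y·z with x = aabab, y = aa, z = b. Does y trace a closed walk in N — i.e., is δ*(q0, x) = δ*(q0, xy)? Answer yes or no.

Run of N on the first 7 characters of w = a a b a b a a:
  step 0: q0  (start)
  step 1: q3  (read a: q0→q3)
  step 2: q3  (read a: q3→q3)
  step 3: q0  (read b: q3→q0)
  step 4: q3  (read a: q0→q3)
  step 5: q0  (read b: q3→q0)
  step 6: q3  (read a: q0→q3)
  step 7: q3  (read a: q3→q3)

After x (step 5): q0. After xy (step 7): q3.
They differ (q0 ≠ q3), so y is not a cycle from the state after x; this split is not the one the pumping-lemma construction produces, and pumping y need not keep the string in L(N).

no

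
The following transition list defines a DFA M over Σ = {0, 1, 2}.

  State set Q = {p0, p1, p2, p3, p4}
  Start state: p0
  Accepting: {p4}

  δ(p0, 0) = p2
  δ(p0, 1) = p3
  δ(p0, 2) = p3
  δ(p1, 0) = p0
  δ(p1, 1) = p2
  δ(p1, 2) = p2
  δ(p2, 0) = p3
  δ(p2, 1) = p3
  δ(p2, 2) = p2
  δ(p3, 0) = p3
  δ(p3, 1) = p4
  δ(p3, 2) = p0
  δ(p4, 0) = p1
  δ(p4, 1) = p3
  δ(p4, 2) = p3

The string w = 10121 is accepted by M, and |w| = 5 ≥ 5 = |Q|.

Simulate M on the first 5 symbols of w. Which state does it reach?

State sequence: p0 -1-> p3 -0-> p3 -1-> p4 -2-> p3 -1-> p4

After reading 5 characters, M is in state p4.

p4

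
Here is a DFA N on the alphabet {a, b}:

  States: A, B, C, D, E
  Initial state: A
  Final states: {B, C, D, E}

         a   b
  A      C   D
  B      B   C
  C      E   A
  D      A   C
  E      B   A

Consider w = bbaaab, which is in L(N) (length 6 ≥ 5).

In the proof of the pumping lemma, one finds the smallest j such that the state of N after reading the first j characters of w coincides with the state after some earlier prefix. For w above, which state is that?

B

Run of N on w = b b a a a b:
  step 0: A  (start)
  step 1: D  (read b: A→D)
  step 2: C  (read b: D→C)
  step 3: E  (read a: C→E)
  step 4: B  (read a: E→B)
  step 5: B  (read a: B→B)   ← first repeat (B seen earlier)
  step 6: C  (read b: B→C)

The earliest repeat is at step j = 5: N is in B, which it already visited at step i = 4.
Since N has 5 states, any run of length ≥ 5 visits 5+1 states, so by pigeonhole some state repeats within the first 5 steps — that repeat gives the pumpable loop.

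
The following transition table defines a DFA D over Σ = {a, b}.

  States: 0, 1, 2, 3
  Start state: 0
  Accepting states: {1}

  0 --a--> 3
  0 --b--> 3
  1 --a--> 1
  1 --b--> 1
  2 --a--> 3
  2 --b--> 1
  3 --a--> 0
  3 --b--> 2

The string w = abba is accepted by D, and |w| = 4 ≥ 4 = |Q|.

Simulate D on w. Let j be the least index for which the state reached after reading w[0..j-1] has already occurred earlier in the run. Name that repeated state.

State sequence: 0 -a-> 3 -b-> 2 -b-> 1 -a-> 1
First repeat at step 4: 1 was already visited.

The earliest repeat is at step j = 4: D is in 1, which it already visited at step i = 3.
With |Q| = 4, pigeonhole forces a state repeat no later than step 4; the substring read between the first and second visits to that state can be pumped.

1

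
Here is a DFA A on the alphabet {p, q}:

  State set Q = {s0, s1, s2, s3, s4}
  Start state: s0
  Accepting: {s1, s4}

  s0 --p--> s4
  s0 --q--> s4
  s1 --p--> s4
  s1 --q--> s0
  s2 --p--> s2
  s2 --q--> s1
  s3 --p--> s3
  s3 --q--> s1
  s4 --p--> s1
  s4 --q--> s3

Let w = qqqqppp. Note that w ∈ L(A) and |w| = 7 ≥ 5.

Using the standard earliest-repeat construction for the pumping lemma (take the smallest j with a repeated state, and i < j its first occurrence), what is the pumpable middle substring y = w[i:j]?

qqqq

Run of A on w = q q q q p p p:
  step 0: s0  (start)
  step 1: s4  (read q: s0→s4)
  step 2: s3  (read q: s4→s3)
  step 3: s1  (read q: s3→s1)
  step 4: s0  (read q: s1→s0)   ← first repeat (s0 seen earlier)
  step 5: s4  (read p: s0→s4)
  step 6: s1  (read p: s4→s1)
  step 7: s4  (read p: s1→s4)

So i = 0, j = 4, giving x = w[0:0] = ε, y = w[0:4] = qqqq, z = w[4:7] = ppp.
Check: |xy| = 4 ≤ 5 and |y| = 4 ≥ 1. Reading y takes A from s0 back to s0, so every xyⁱz is accepted.
Pumping length from the standard proof: p = 5 (the number of states). The repeated state found above gives |xy| = j ≤ 5 and |y| = j − i ≥ 1.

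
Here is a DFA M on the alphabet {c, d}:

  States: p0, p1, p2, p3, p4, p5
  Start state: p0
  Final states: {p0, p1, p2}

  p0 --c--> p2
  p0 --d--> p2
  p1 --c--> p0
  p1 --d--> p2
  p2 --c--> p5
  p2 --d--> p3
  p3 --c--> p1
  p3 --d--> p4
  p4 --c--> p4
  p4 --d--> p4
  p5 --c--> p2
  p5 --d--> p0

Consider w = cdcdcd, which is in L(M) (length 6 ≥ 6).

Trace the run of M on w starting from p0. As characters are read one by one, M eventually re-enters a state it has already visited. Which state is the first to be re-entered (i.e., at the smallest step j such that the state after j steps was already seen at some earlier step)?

p2

Run of M on w = c d c d c d:
  step 0: p0  (start)
  step 1: p2  (read c: p0→p2)
  step 2: p3  (read d: p2→p3)
  step 3: p1  (read c: p3→p1)
  step 4: p2  (read d: p1→p2)   ← first repeat (p2 seen earlier)
  step 5: p5  (read c: p2→p5)
  step 6: p0  (read d: p5→p0)

The earliest repeat is at step j = 4: M is in p2, which it already visited at step i = 1.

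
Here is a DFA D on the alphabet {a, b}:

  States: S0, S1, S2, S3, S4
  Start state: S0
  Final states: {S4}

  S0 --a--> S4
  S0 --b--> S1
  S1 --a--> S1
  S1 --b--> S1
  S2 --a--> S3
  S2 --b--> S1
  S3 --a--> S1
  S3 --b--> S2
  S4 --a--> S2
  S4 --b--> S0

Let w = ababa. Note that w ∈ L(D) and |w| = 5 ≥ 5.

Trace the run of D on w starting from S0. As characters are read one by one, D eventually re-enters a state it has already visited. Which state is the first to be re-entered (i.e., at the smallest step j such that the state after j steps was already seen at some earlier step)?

S0

Run of D on w = a b a b a:
  step 0: S0  (start)
  step 1: S4  (read a: S0→S4)
  step 2: S0  (read b: S4→S0)   ← first repeat (S0 seen earlier)
  step 3: S4  (read a: S0→S4)
  step 4: S0  (read b: S4→S0)
  step 5: S4  (read a: S0→S4)

The earliest repeat is at step j = 2: D is in S0, which it already visited at step i = 0.
With |Q| = 5, pigeonhole forces a state repeat no later than step 5; the substring read between the first and second visits to that state can be pumped.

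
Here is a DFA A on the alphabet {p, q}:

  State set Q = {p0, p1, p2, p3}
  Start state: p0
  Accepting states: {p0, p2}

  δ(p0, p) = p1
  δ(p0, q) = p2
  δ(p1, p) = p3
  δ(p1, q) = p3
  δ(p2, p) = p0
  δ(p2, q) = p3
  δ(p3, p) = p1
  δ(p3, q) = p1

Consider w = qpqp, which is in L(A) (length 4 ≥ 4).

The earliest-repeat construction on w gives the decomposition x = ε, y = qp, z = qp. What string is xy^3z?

xy^3z = ε·qp·qp·qp·qp = qpqpqpqp.
Reading y = qp takes A from p0 back to p0, so after x·y·y·y the machine is still in p0, and z then leads to the accepting state p0. Hence qpqpqpqp ∈ L(A).

qpqpqpqp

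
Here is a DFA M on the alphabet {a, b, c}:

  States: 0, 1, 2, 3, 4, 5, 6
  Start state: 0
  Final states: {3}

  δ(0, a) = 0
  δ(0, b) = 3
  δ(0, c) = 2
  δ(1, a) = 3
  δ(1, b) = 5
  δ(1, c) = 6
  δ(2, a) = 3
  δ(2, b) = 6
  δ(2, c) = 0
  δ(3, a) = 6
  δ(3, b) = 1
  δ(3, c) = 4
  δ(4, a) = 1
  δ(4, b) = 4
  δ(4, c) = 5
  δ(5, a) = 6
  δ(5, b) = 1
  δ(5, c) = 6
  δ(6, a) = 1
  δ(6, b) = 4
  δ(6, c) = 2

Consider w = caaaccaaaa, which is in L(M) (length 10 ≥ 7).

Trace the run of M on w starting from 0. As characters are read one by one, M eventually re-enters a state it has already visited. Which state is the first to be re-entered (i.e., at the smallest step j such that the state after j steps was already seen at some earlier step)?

6

Run of M on w = c a a a c c a a a a:
  step 0: 0  (start)
  step 1: 2  (read c: 0→2)
  step 2: 3  (read a: 2→3)
  step 3: 6  (read a: 3→6)
  step 4: 1  (read a: 6→1)
  step 5: 6  (read c: 1→6)   ← first repeat (6 seen earlier)
  step 6: 2  (read c: 6→2)
  step 7: 3  (read a: 2→3)
  step 8: 6  (read a: 3→6)
  step 9: 1  (read a: 6→1)
  step 10: 3  (read a: 1→3)

The earliest repeat is at step j = 5: M is in 6, which it already visited at step i = 3.
The DFA has 7 states, so the proof of the pumping lemma guarantees a repeated state among the first 7+1 visited; the segment between the two visits is the pumpable y.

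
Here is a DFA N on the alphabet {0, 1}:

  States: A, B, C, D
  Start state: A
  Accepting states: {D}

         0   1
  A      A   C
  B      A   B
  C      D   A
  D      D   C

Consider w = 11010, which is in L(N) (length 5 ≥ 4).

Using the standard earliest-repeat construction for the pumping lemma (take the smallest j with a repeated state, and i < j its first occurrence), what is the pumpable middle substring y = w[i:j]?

State sequence: A -1-> C -1-> A -0-> A -1-> C -0-> D
First repeat at step 2: A was already visited.

So i = 0, j = 2, giving x = w[0:0] = ε, y = w[0:2] = 11, z = w[2:5] = 010.
Check: |xy| = 2 ≤ 4 and |y| = 2 ≥ 1. Reading y takes N from A back to A, so every xyⁱz is accepted.
With |Q| = 4, pigeonhole forces a state repeat no later than step 4; the substring read between the first and second visits to that state can be pumped.

11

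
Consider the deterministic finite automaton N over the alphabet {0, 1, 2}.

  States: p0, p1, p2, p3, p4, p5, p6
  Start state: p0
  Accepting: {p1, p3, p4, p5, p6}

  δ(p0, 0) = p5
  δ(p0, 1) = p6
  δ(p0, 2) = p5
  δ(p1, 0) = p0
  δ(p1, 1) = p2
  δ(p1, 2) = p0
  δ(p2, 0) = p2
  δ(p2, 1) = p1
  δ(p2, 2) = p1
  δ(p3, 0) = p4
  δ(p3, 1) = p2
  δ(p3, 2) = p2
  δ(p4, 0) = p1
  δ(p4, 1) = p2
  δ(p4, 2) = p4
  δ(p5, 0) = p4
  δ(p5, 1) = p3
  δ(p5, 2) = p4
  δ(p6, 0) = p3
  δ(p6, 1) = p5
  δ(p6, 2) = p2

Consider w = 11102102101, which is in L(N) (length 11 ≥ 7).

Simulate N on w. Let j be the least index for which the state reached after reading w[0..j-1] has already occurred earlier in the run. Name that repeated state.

p4

State sequence: p0 -1-> p6 -1-> p5 -1-> p3 -0-> p4 -2-> p4 -1-> p2 -0-> p2 -2-> p1 -1-> p2 -0-> p2 -1-> p1
First repeat at step 5: p4 was already visited.

The earliest repeat is at step j = 5: N is in p4, which it already visited at step i = 4.
Since N has 7 states, any run of length ≥ 7 visits 7+1 states, so by pigeonhole some state repeats within the first 7 steps — that repeat gives the pumpable loop.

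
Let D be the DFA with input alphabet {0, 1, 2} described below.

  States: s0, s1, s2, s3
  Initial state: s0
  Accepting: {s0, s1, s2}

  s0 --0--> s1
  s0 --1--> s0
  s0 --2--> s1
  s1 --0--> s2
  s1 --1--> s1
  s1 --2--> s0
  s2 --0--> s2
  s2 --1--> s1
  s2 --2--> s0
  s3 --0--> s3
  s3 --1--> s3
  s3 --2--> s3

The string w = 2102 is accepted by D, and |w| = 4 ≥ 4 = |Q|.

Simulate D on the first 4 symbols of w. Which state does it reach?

s0

State sequence: s0 -2-> s1 -1-> s1 -0-> s2 -2-> s0

After reading 4 characters, D is in state s0.
(This kind of state-tracing is the core of the pumping-lemma construction: with 4 states, pigeonhole forces a repeat within the first 4 steps.)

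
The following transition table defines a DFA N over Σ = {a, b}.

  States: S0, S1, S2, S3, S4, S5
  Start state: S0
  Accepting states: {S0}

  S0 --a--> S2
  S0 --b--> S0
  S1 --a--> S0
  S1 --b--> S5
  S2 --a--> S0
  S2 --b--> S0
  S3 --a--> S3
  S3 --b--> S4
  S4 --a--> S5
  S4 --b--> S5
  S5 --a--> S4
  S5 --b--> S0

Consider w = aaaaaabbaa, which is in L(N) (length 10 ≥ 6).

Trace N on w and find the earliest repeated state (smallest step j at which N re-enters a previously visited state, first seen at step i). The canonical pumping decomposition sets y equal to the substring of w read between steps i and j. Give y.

aa

Run of N on w = a a a a a a b b a a:
  step 0: S0  (start)
  step 1: S2  (read a: S0→S2)
  step 2: S0  (read a: S2→S0)   ← first repeat (S0 seen earlier)
  step 3: S2  (read a: S0→S2)
  step 4: S0  (read a: S2→S0)
  step 5: S2  (read a: S0→S2)
  step 6: S0  (read a: S2→S0)
  step 7: S0  (read b: S0→S0)
  step 8: S0  (read b: S0→S0)
  step 9: S2  (read a: S0→S2)
  step 10: S0  (read a: S2→S0)

So i = 0, j = 2, giving x = w[0:0] = ε, y = w[0:2] = aa, z = w[2:10] = aaaabbaa.
Check: |xy| = 2 ≤ 6 and |y| = 2 ≥ 1. Reading y takes N from S0 back to S0, so every xyⁱz is accepted.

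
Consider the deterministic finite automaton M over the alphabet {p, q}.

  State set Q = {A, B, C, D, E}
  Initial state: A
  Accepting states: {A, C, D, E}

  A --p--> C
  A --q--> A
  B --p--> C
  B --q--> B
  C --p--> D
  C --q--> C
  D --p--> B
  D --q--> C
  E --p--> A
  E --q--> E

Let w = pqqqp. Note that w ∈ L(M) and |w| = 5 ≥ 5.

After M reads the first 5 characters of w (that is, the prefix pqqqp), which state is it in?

D

Run of M on the first 5 characters of w = p q q q p:
  step 0: A  (start)
  step 1: C  (read p: A→C)
  step 2: C  (read q: C→C)
  step 3: C  (read q: C→C)
  step 4: C  (read q: C→C)
  step 5: D  (read p: C→D)

After reading 5 characters, M is in state D.
(This kind of state-tracing is the core of the pumping-lemma construction: with 5 states, pigeonhole forces a repeat within the first 5 steps.)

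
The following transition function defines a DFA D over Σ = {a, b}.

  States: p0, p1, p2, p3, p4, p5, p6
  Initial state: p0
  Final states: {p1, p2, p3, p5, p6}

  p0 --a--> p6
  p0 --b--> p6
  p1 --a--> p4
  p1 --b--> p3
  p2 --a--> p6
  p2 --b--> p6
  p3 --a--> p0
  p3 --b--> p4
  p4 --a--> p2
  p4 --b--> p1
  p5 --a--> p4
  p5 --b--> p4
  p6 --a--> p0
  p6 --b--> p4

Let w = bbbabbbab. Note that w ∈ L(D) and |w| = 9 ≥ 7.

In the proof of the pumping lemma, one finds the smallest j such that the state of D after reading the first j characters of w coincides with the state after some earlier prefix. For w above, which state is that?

p4

State sequence: p0 -b-> p6 -b-> p4 -b-> p1 -a-> p4 -b-> p1 -b-> p3 -b-> p4 -a-> p2 -b-> p6
First repeat at step 4: p4 was already visited.

The earliest repeat is at step j = 4: D is in p4, which it already visited at step i = 2.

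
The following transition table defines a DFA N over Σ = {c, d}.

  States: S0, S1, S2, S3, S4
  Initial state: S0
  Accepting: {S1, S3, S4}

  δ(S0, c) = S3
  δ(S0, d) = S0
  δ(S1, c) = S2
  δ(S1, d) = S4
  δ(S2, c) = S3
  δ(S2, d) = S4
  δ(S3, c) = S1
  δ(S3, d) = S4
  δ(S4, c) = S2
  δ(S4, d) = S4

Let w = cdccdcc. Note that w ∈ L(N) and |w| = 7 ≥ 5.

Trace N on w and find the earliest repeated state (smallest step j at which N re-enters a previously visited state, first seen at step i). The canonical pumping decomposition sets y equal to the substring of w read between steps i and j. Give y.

Run of N on w = c d c c d c c:
  step 0: S0  (start)
  step 1: S3  (read c: S0→S3)
  step 2: S4  (read d: S3→S4)
  step 3: S2  (read c: S4→S2)
  step 4: S3  (read c: S2→S3)   ← first repeat (S3 seen earlier)
  step 5: S4  (read d: S3→S4)
  step 6: S2  (read c: S4→S2)
  step 7: S3  (read c: S2→S3)

So i = 1, j = 4, giving x = w[0:1] = c, y = w[1:4] = dcc, z = w[4:7] = dcc.
Check: |xy| = 4 ≤ 5 and |y| = 3 ≥ 1. Reading y takes N from S3 back to S3, so every xyⁱz is accepted.

dcc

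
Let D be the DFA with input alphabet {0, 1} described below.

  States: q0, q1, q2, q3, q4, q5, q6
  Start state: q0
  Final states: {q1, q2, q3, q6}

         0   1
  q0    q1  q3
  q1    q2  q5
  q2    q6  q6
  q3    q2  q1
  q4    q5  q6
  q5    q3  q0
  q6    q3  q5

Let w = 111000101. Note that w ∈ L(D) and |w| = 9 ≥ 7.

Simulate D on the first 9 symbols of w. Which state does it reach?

q1

State sequence: q0 -1-> q3 -1-> q1 -1-> q5 -0-> q3 -0-> q2 -0-> q6 -1-> q5 -0-> q3 -1-> q1

After reading 9 characters, D is in state q1.
(This kind of state-tracing is the core of the pumping-lemma construction: with 7 states, pigeonhole forces a repeat within the first 7 steps.)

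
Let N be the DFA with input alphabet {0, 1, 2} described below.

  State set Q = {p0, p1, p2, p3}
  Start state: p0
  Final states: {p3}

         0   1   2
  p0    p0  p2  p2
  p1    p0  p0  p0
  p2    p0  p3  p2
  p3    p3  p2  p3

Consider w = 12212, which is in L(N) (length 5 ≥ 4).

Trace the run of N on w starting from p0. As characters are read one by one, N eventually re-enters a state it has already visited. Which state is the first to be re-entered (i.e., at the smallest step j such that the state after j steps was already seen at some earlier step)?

Run of N on w = 1 2 2 1 2:
  step 0: p0  (start)
  step 1: p2  (read 1: p0→p2)
  step 2: p2  (read 2: p2→p2)   ← first repeat (p2 seen earlier)
  step 3: p2  (read 2: p2→p2)
  step 4: p3  (read 1: p2→p3)
  step 5: p3  (read 2: p3→p3)

The earliest repeat is at step j = 2: N is in p2, which it already visited at step i = 1.

p2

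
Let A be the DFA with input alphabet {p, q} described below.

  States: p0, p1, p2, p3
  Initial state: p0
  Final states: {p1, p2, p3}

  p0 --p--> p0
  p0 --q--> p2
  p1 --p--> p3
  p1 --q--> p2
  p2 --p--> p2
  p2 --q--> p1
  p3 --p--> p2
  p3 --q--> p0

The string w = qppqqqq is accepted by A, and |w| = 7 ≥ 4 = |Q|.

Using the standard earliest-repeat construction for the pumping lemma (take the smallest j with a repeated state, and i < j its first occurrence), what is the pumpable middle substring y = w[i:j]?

p

State sequence: p0 -q-> p2 -p-> p2 -p-> p2 -q-> p1 -q-> p2 -q-> p1 -q-> p2
First repeat at step 2: p2 was already visited.

So i = 1, j = 2, giving x = w[0:1] = q, y = w[1:2] = p, z = w[2:7] = pqqqq.
Check: |xy| = 2 ≤ 4 and |y| = 1 ≥ 1. Reading y takes A from p2 back to p2, so every xyⁱz is accepted.
The DFA has 4 states, so the proof of the pumping lemma guarantees a repeated state among the first 4+1 visited; the segment between the two visits is the pumpable y.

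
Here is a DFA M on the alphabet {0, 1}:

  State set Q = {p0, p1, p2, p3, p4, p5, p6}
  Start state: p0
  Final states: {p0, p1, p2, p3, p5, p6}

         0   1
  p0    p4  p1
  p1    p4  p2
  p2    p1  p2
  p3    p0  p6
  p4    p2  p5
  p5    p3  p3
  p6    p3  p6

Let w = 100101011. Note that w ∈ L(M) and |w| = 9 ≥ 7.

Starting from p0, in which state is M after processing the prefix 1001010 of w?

Run of M on the first 7 characters of w = 1 0 0 1 0 1 0:
  step 0: p0  (start)
  step 1: p1  (read 1: p0→p1)
  step 2: p4  (read 0: p1→p4)
  step 3: p2  (read 0: p4→p2)
  step 4: p2  (read 1: p2→p2)
  step 5: p1  (read 0: p2→p1)
  step 6: p2  (read 1: p1→p2)
  step 7: p1  (read 0: p2→p1)

After reading 7 characters, M is in state p1.

p1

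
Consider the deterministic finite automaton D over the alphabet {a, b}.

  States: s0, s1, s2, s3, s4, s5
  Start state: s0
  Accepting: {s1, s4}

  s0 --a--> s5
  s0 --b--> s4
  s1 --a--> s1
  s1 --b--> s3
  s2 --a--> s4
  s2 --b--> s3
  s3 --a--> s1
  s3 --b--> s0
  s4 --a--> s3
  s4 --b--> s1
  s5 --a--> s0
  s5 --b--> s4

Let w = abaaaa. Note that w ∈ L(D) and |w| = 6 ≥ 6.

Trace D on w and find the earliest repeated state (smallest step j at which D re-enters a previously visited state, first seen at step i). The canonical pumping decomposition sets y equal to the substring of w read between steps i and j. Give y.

Run of D on w = a b a a a a:
  step 0: s0  (start)
  step 1: s5  (read a: s0→s5)
  step 2: s4  (read b: s5→s4)
  step 3: s3  (read a: s4→s3)
  step 4: s1  (read a: s3→s1)
  step 5: s1  (read a: s1→s1)   ← first repeat (s1 seen earlier)
  step 6: s1  (read a: s1→s1)

So i = 4, j = 5, giving x = w[0:4] = abaa, y = w[4:5] = a, z = w[5:6] = a.
Check: |xy| = 5 ≤ 6 and |y| = 1 ≥ 1. Reading y takes D from s1 back to s1, so every xyⁱz is accepted.

a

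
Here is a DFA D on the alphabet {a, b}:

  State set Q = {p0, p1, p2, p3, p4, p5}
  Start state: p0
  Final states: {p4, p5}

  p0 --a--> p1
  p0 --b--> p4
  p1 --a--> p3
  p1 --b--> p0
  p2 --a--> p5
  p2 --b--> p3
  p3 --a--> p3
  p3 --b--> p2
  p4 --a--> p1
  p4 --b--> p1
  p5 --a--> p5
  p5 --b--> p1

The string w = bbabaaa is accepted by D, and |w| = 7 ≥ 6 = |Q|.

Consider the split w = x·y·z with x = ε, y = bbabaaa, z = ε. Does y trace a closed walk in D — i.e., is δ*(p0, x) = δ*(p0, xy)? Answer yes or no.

State sequence: p0 -b-> p4 -b-> p1 -a-> p3 -b-> p2 -a-> p5 -a-> p5 -a-> p5

After x (step 0): p0. After xy (step 7): p5.
They differ (p0 ≠ p5), so y is not a cycle from the state after x; this split is not the one the pumping-lemma construction produces, and pumping y need not keep the string in L(D).

no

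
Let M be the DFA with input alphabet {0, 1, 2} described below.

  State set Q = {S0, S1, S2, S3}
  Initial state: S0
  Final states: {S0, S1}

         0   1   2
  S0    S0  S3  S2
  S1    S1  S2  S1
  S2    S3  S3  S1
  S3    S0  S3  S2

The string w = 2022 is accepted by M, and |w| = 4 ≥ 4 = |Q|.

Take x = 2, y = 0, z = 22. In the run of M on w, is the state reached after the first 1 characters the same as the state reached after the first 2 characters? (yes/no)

State sequence: S0 -2-> S2 -0-> S3

After x (step 1): S2. After xy (step 2): S3.
They differ (S2 ≠ S3), so y is not a cycle from the state after x; this split is not the one the pumping-lemma construction produces, and pumping y need not keep the string in L(M).

no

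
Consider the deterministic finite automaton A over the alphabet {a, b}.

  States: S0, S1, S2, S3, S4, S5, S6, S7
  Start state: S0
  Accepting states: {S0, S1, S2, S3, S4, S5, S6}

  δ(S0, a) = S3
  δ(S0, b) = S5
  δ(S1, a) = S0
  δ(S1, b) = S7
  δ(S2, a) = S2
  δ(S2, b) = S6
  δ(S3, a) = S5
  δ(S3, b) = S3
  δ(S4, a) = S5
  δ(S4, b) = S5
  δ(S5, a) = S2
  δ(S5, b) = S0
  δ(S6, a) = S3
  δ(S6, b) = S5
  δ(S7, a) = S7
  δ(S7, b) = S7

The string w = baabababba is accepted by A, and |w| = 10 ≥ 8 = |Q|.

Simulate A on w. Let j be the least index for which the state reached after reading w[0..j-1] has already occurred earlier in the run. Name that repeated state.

State sequence: S0 -b-> S5 -a-> S2 -a-> S2 -b-> S6 -a-> S3 -b-> S3 -a-> S5 -b-> S0 -b-> S5 -a-> S2
First repeat at step 3: S2 was already visited.

The earliest repeat is at step j = 3: A is in S2, which it already visited at step i = 2.
Since A has 8 states, any run of length ≥ 8 visits 8+1 states, so by pigeonhole some state repeats within the first 8 steps — that repeat gives the pumpable loop.

S2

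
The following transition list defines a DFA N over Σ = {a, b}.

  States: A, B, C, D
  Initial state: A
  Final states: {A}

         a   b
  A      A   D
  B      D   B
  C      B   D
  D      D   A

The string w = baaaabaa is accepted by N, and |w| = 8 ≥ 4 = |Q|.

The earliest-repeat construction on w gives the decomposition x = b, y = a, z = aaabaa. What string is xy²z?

baaaaabaa

xy^2z = b·a·a·aaabaa = baaaaabaa.
Reading y = a takes N from D back to D, so after x·y·y the machine is still in D, and z then leads to the accepting state A. Hence baaaaabaa ∈ L(N).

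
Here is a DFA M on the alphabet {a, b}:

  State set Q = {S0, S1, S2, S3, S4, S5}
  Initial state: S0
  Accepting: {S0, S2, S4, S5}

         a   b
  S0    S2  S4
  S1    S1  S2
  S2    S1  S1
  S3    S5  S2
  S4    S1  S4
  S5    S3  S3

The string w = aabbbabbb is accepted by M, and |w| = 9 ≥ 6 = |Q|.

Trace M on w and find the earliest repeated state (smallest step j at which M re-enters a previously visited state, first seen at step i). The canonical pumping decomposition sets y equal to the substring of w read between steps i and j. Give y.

ab

State sequence: S0 -a-> S2 -a-> S1 -b-> S2 -b-> S1 -b-> S2 -a-> S1 -b-> S2 -b-> S1 -b-> S2
First repeat at step 3: S2 was already visited.

So i = 1, j = 3, giving x = w[0:1] = a, y = w[1:3] = ab, z = w[3:9] = bbabbb.
Check: |xy| = 3 ≤ 6 and |y| = 2 ≥ 1. Reading y takes M from S2 back to S2, so every xyⁱz is accepted.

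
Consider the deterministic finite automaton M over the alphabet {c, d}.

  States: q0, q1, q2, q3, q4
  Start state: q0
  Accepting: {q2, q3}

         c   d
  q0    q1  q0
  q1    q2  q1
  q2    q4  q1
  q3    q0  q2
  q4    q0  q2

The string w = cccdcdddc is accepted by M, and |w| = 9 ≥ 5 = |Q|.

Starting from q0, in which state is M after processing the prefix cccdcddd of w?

q1

State sequence: q0 -c-> q1 -c-> q2 -c-> q4 -d-> q2 -c-> q4 -d-> q2 -d-> q1 -d-> q1

After reading 8 characters, M is in state q1.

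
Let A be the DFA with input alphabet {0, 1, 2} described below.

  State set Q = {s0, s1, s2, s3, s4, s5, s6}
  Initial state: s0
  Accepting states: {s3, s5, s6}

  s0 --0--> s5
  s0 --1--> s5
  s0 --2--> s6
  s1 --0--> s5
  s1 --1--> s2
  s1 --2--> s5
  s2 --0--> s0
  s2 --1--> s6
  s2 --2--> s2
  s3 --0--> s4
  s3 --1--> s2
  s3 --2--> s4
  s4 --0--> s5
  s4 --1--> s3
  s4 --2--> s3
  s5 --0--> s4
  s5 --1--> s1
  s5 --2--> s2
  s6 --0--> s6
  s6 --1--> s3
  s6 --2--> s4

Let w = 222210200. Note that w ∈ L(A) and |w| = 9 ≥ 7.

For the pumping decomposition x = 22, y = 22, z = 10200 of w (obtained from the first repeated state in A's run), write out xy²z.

22222210200

xy^2z = 22·22·22·10200 = 22222210200.
Reading y = 22 takes A from s4 back to s4, so after x·y·y the machine is still in s4, and z then leads to the accepting state s5. Hence 22222210200 ∈ L(A).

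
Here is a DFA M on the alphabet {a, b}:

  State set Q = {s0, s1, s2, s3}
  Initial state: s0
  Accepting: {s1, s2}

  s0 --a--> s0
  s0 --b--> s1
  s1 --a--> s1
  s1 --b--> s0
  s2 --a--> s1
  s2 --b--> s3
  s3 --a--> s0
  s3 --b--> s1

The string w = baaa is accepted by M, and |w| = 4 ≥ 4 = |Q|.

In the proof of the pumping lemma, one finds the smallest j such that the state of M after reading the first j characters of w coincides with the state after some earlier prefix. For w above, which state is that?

s1

State sequence: s0 -b-> s1 -a-> s1 -a-> s1 -a-> s1
First repeat at step 2: s1 was already visited.

The earliest repeat is at step j = 2: M is in s1, which it already visited at step i = 1.
The DFA has 4 states, so the proof of the pumping lemma guarantees a repeated state among the first 4+1 visited; the segment between the two visits is the pumpable y.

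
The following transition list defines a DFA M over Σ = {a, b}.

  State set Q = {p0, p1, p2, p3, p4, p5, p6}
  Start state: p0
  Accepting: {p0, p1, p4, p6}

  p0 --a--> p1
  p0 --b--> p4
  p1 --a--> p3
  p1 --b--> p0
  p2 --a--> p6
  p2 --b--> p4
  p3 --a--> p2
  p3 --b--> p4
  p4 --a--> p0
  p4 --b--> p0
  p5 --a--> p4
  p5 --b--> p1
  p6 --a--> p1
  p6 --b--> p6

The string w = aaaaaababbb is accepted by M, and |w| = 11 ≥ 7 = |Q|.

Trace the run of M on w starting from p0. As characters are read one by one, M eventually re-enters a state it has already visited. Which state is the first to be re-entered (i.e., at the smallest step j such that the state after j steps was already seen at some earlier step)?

p1

State sequence: p0 -a-> p1 -a-> p3 -a-> p2 -a-> p6 -a-> p1 -a-> p3 -b-> p4 -a-> p0 -b-> p4 -b-> p0 -b-> p4
First repeat at step 5: p1 was already visited.

The earliest repeat is at step j = 5: M is in p1, which it already visited at step i = 1.
Since M has 7 states, any run of length ≥ 7 visits 7+1 states, so by pigeonhole some state repeats within the first 7 steps — that repeat gives the pumpable loop.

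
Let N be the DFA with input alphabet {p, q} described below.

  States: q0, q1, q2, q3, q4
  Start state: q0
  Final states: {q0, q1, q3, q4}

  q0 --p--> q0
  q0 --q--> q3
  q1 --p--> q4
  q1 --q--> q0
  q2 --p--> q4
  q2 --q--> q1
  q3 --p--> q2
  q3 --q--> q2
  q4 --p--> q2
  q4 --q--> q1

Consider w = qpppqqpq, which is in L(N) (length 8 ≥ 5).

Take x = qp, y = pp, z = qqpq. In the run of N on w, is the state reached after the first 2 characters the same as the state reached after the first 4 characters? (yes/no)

State sequence: q0 -q-> q3 -p-> q2 -p-> q4 -p-> q2

After x (step 2): q2. After xy (step 4): q2.
They match, so y = pp drives N around a cycle from q2 back to itself; pumping y any number of times keeps N in q2 before reading z, and xyⁱz ∈ L(N) for every i ≥ 0.

yes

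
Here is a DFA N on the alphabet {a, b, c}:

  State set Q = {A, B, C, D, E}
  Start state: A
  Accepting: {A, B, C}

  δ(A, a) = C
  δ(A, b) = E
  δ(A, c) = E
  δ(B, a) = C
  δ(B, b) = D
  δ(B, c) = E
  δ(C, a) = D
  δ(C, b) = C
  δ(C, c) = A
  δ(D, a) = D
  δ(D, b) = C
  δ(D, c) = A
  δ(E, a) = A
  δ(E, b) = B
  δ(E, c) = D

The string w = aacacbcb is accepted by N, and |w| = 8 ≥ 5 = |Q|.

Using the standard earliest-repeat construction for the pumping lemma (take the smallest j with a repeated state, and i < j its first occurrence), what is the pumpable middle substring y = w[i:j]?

aac

Run of N on w = a a c a c b c b:
  step 0: A  (start)
  step 1: C  (read a: A→C)
  step 2: D  (read a: C→D)
  step 3: A  (read c: D→A)   ← first repeat (A seen earlier)
  step 4: C  (read a: A→C)
  step 5: A  (read c: C→A)
  step 6: E  (read b: A→E)
  step 7: D  (read c: E→D)
  step 8: C  (read b: D→C)

So i = 0, j = 3, giving x = w[0:0] = ε, y = w[0:3] = aac, z = w[3:8] = acbcb.
Check: |xy| = 3 ≤ 5 and |y| = 3 ≥ 1. Reading y takes N from A back to A, so every xyⁱz is accepted.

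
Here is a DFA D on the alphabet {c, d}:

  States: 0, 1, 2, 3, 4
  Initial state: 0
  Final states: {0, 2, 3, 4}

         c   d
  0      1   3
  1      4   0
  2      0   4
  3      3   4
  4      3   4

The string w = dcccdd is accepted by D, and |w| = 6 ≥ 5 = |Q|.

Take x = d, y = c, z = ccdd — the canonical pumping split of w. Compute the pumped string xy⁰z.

xy⁰z = xz = d·ccdd = dccdd.
Reading y = c takes D from 3 back to 3, so after x the machine is still in 3, and z then leads to the accepting state 4. Hence dccdd ∈ L(D).

dccdd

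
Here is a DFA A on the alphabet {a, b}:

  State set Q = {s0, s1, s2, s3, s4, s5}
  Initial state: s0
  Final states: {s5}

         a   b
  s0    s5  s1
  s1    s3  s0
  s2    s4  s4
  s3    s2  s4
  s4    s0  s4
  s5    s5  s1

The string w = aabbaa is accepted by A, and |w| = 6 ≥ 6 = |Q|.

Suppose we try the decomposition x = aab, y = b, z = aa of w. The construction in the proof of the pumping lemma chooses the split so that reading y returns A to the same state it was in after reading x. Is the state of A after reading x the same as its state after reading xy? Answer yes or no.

no

State sequence: s0 -a-> s5 -a-> s5 -b-> s1 -b-> s0

After x (step 3): s1. After xy (step 4): s0.
They differ (s1 ≠ s0), so y is not a cycle from the state after x; this split is not the one the pumping-lemma construction produces, and pumping y need not keep the string in L(A).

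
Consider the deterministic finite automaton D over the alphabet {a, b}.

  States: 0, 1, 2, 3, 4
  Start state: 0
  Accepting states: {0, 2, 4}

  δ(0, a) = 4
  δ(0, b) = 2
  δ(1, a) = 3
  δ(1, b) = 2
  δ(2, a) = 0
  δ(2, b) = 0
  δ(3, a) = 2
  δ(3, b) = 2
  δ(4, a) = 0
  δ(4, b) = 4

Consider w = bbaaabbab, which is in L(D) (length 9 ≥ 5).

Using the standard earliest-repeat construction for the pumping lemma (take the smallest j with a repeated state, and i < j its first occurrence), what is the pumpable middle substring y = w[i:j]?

bb

Run of D on w = b b a a a b b a b:
  step 0: 0  (start)
  step 1: 2  (read b: 0→2)
  step 2: 0  (read b: 2→0)   ← first repeat (0 seen earlier)
  step 3: 4  (read a: 0→4)
  step 4: 0  (read a: 4→0)
  step 5: 4  (read a: 0→4)
  step 6: 4  (read b: 4→4)
  step 7: 4  (read b: 4→4)
  step 8: 0  (read a: 4→0)
  step 9: 2  (read b: 0→2)

So i = 0, j = 2, giving x = w[0:0] = ε, y = w[0:2] = bb, z = w[2:9] = aaabbab.
Check: |xy| = 2 ≤ 5 and |y| = 2 ≥ 1. Reading y takes D from 0 back to 0, so every xyⁱz is accepted.
With |Q| = 5, pigeonhole forces a state repeat no later than step 5; the substring read between the first and second visits to that state can be pumped.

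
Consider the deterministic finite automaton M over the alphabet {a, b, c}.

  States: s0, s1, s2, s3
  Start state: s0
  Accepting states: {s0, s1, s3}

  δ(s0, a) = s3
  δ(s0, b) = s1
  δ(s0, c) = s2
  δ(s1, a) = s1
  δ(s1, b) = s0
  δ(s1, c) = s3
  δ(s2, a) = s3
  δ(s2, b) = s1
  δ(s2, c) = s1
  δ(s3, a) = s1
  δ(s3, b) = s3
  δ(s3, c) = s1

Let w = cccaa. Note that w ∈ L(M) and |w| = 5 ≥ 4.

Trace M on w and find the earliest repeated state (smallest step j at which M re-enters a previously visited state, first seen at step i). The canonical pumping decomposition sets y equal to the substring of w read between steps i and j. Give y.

Run of M on w = c c c a a:
  step 0: s0  (start)
  step 1: s2  (read c: s0→s2)
  step 2: s1  (read c: s2→s1)
  step 3: s3  (read c: s1→s3)
  step 4: s1  (read a: s3→s1)   ← first repeat (s1 seen earlier)
  step 5: s1  (read a: s1→s1)

So i = 2, j = 4, giving x = w[0:2] = cc, y = w[2:4] = ca, z = w[4:5] = a.
Check: |xy| = 4 ≤ 4 and |y| = 2 ≥ 1. Reading y takes M from s1 back to s1, so every xyⁱz is accepted.
Since M has 4 states, any run of length ≥ 4 visits 4+1 states, so by pigeonhole some state repeats within the first 4 steps — that repeat gives the pumpable loop.

ca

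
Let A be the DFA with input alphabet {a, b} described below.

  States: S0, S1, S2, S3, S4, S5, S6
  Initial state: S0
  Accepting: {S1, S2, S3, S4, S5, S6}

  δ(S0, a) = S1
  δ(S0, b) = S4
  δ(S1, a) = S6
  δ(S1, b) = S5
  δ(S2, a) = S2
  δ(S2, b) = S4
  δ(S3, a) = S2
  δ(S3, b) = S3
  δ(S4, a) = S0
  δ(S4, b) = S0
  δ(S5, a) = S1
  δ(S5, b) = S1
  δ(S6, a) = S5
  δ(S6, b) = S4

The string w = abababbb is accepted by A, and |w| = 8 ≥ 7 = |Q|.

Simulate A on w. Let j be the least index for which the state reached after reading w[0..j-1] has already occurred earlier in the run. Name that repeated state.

State sequence: S0 -a-> S1 -b-> S5 -a-> S1 -b-> S5 -a-> S1 -b-> S5 -b-> S1 -b-> S5
First repeat at step 3: S1 was already visited.

The earliest repeat is at step j = 3: A is in S1, which it already visited at step i = 1.

S1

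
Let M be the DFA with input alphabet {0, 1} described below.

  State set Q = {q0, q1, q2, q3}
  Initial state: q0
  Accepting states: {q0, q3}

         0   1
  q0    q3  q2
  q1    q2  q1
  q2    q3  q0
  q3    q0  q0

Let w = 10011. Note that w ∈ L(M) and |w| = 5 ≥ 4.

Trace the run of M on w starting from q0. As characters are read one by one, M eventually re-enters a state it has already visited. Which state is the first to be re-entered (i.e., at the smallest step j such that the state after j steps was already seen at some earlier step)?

q0

Run of M on w = 1 0 0 1 1:
  step 0: q0  (start)
  step 1: q2  (read 1: q0→q2)
  step 2: q3  (read 0: q2→q3)
  step 3: q0  (read 0: q3→q0)   ← first repeat (q0 seen earlier)
  step 4: q2  (read 1: q0→q2)
  step 5: q0  (read 1: q2→q0)

The earliest repeat is at step j = 3: M is in q0, which it already visited at step i = 0.
The DFA has 4 states, so the proof of the pumping lemma guarantees a repeated state among the first 4+1 visited; the segment between the two visits is the pumpable y.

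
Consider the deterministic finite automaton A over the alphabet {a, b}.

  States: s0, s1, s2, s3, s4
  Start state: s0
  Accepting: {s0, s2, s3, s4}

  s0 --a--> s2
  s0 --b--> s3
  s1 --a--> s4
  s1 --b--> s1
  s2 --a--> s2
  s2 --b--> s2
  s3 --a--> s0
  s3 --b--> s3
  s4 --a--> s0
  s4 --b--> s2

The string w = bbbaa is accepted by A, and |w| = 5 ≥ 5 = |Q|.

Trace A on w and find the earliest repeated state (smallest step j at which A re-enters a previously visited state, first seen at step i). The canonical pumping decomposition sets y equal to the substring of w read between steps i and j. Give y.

b

Run of A on w = b b b a a:
  step 0: s0  (start)
  step 1: s3  (read b: s0→s3)
  step 2: s3  (read b: s3→s3)   ← first repeat (s3 seen earlier)
  step 3: s3  (read b: s3→s3)
  step 4: s0  (read a: s3→s0)
  step 5: s2  (read a: s0→s2)

So i = 1, j = 2, giving x = w[0:1] = b, y = w[1:2] = b, z = w[2:5] = baa.
Check: |xy| = 2 ≤ 5 and |y| = 1 ≥ 1. Reading y takes A from s3 back to s3, so every xyⁱz is accepted.
With |Q| = 5, pigeonhole forces a state repeat no later than step 5; the substring read between the first and second visits to that state can be pumped.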